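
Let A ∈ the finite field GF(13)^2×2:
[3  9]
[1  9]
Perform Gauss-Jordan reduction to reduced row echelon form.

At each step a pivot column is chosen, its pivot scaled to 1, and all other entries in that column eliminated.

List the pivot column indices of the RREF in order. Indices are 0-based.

[1] R0 /= 3  ⇒  (1, 3)
     R1 -= 1·R0  ⇒  (0, 6)
[2] R1 /= 6  ⇒  (0, 1)
     R0 -= 3·R1  ⇒  (1, 0)

pivot columns: 0, 1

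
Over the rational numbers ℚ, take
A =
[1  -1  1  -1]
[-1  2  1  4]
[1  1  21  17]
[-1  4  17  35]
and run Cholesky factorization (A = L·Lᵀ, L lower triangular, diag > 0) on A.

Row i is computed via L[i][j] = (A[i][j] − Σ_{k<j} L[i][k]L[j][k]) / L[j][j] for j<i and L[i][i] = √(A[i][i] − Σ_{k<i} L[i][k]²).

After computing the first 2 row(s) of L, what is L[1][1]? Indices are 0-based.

L[1][1] = 1

Step 1: L[0][0] = √(1) = 1.
  L[1][0] = (-1) / L[0][0] = -1.
Step 2: L[1][1] = √(1) = 1.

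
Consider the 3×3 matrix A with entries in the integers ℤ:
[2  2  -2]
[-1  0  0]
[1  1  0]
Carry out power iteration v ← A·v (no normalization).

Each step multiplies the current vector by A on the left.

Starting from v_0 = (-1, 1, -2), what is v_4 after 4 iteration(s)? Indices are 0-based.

v_0 = (-1, 1, -2).
v_1 = A·v_0 = (4, 1, 0).
v_2 = A·v_1 = (10, -4, 5).
v_3 = A·v_2 = (2, -10, 6).
v_4 = A·v_3 = (-28, -2, -8).

v_4 = (-28, -2, -8)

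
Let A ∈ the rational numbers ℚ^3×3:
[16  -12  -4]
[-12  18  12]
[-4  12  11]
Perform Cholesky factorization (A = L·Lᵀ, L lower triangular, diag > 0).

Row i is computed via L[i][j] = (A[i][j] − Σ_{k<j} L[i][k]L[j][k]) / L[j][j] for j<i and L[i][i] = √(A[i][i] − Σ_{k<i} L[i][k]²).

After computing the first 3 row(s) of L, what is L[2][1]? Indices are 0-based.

L[2][1] = 3

Step 1: L[0][0] = √(16) = 4.
  L[1][0] = (-12) / L[0][0] = -3.
Step 2: L[1][1] = √(9) = 3.
  L[2][0] = (-4) / L[0][0] = -1.
  L[2][1] = (9) / L[1][1] = 3.
Step 3: L[2][2] = √(1) = 1.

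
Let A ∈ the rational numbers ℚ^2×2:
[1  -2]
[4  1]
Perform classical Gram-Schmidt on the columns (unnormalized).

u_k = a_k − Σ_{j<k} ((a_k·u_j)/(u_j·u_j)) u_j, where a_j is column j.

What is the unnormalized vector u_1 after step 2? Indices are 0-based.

u_1 = (-36/17, 9/17)

Step 1: u_0 = a_0 = (1, 4).
Step 2: u_1 = a_1 − (2/17)·u_0 = (-36/17, 9/17).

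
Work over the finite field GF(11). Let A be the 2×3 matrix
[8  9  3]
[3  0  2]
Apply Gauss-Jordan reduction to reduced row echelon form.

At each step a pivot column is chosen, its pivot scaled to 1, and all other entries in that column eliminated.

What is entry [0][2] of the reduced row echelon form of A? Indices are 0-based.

M[0][2] = 8

pivot(0,0)=8: scale R0 → (1, 8, 10)
  clear (1,0): R1 −= (3)R0 → (0, 9, 5)
pivot(1,1)=9: scale R1 → (0, 1, 3)
  clear (0,1): R0 −= (8)R1 → (1, 0, 8)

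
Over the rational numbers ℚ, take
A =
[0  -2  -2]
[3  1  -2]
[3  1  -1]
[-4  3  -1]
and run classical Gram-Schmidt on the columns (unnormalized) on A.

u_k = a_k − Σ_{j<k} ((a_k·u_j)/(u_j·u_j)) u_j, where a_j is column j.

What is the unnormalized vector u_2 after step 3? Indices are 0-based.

Step 1: u_0 = a_0 = (0, 3, 3, -4).
Step 2: u_1 = a_1 − (-3/17)·u_0 = (-2, 26/17, 26/17, 39/17).
Step 3: u_2 = a_2 − (-5/34)·u_0 − (-49/237)·u_1 = (-572/237, -589/474, -115/474, -88/79).

u_2 = (-572/237, -589/474, -115/474, -88/79)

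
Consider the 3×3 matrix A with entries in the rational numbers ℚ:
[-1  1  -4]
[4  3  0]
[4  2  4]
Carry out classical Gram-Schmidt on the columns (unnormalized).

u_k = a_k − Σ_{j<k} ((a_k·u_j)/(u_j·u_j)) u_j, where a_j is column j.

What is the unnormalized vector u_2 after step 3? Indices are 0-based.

u_2 = (48/101, -72/101, 84/101)

Step 1: u_0 = a_0 = (-1, 4, 4).
Step 2: u_1 = a_1 − (19/33)·u_0 = (52/33, 23/33, -10/33).
Step 3: u_2 = a_2 − (20/33)·u_0 − (-248/101)·u_1 = (48/101, -72/101, 84/101).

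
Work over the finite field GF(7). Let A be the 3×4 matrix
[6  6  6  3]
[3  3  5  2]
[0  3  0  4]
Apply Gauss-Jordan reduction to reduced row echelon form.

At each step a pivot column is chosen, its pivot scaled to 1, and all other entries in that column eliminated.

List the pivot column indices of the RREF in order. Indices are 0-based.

step 1: normalize row 0 (÷6) = (1, 1, 1, 4)
  row 1: subtract 3×row0 = (0, 0, 2, 4)
step 2: exchange rows 1,2
step 2: normalize row 1 (÷3) = (0, 1, 0, 6)
  row 0: subtract 1×row1 = (1, 0, 1, 5)
step 3: normalize row 2 (÷2) = (0, 0, 1, 2)
  row 0: subtract 1×row2 = (1, 0, 0, 3)

pivot columns: 0, 1, 2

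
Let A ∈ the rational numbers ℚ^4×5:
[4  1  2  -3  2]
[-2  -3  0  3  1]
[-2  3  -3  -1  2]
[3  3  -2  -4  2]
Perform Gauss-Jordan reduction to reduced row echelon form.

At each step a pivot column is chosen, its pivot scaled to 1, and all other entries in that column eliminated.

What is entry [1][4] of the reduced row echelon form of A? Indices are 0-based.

M[1][4] = -83/8

[1] R0 /= 4  ⇒  (1, 1/4, 1/2, -3/4, 1/2)
     R1 -= -2·R0  ⇒  (0, -5/2, 1, 3/2, 2)
     R2 -= -2·R0  ⇒  (0, 7/2, -2, -5/2, 3)
     R3 -= 3·R0  ⇒  (0, 9/4, -7/2, -7/4, 1/2)
[2] R1 /= -5/2  ⇒  (0, 1, -2/5, -3/5, -4/5)
     R0 -= 1/4·R1  ⇒  (1, 0, 3/5, -3/5, 7/10)
     R2 -= 7/2·R1  ⇒  (0, 0, -3/5, -2/5, 29/5)
     R3 -= 9/4·R1  ⇒  (0, 0, -13/5, -2/5, 23/10)
[3] R2 /= -3/5  ⇒  (0, 0, 1, 2/3, -29/3)
     R0 -= 3/5·R2  ⇒  (1, 0, 0, -1, 13/2)
     R1 -= -2/5·R2  ⇒  (0, 1, 0, -1/3, -14/3)
     R3 -= -13/5·R2  ⇒  (0, 0, 0, 4/3, -137/6)
[4] R3 /= 4/3  ⇒  (0, 0, 0, 1, -137/8)
     R0 -= -1·R3  ⇒  (1, 0, 0, 0, -85/8)
     R1 -= -1/3·R3  ⇒  (0, 1, 0, 0, -83/8)
     R2 -= 2/3·R3  ⇒  (0, 0, 1, 0, 7/4)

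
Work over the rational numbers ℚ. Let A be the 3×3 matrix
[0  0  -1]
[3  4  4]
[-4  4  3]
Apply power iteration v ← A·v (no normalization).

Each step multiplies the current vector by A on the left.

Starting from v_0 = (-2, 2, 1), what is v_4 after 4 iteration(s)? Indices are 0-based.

v_4 = (-719, 5305, 5181)

v_0 = (-2, 2, 1).
v_1 = A·v_0 = (-1, 6, 19).
v_2 = A·v_1 = (-19, 97, 85).
v_3 = A·v_2 = (-85, 671, 719).
v_4 = A·v_3 = (-719, 5305, 5181).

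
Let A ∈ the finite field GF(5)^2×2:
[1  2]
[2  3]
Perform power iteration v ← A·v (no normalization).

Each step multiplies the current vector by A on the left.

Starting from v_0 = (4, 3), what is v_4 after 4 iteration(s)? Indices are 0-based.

v_4 = (3, 0)

v_0 = (4, 3).
v_1 = A·v_0 = (0, 2).
v_2 = A·v_1 = (4, 1).
v_3 = A·v_2 = (1, 1).
v_4 = A·v_3 = (3, 0).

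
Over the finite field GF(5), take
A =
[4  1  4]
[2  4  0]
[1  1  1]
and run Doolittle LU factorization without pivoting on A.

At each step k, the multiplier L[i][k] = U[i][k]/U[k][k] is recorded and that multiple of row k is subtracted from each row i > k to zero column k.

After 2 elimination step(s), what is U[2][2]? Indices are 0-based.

k=0: U[0][0]=4
  eliminate (1,0): mult=3, new row 1: (0, 1, 3); set L[1][0]=3
  eliminate (2,0): mult=4, new row 2: (0, 2, 0); set L[2][0]=4
k=1: U[1][1]=1
  eliminate (2,1): mult=2, new row 2: (0, 0, 4); set L[2][1]=2

U[2][2] = 4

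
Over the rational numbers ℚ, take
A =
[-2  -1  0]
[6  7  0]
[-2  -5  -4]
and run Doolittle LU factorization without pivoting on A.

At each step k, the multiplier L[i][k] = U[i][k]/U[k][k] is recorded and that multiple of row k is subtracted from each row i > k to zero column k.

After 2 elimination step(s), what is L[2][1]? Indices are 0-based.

k=0: U[0][0]=-2
  eliminate (1,0): mult=-3, new row 1: (0, 4, 0); set L[1][0]=-3
  eliminate (2,0): mult=1, new row 2: (0, -4, -4); set L[2][0]=1
k=1: U[1][1]=4
  eliminate (2,1): mult=-1, new row 2: (0, 0, -4); set L[2][1]=-1

L[2][1] = -1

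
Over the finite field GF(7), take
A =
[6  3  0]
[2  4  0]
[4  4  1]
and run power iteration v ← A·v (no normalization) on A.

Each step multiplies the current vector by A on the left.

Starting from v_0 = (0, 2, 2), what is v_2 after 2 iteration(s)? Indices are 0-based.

v_2 = (4, 2, 3)

v_0 = (0, 2, 2).
v_1 = A·v_0 = (6, 1, 3).
v_2 = A·v_1 = (4, 2, 3).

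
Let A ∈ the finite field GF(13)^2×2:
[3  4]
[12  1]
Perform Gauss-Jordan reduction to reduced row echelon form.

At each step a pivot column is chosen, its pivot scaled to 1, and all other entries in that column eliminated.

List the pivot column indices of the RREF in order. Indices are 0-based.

pivot(0,0)=3: scale R0 → (1, 10)
  clear (1,0): R1 −= (12)R0 → (0, 11)
pivot(1,1)=11: scale R1 → (0, 1)
  clear (0,1): R0 −= (10)R1 → (1, 0)

pivot columns: 0, 1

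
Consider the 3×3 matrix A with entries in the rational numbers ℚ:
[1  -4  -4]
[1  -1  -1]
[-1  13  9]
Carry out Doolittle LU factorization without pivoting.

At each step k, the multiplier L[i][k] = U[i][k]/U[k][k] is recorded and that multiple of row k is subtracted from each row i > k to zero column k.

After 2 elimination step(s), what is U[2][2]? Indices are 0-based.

Step 1: pivot at (0,0) is 1.
  row1 ← row1 − (1)·row0  ⇒  L[1][0]=1, U row1=(0, 3, 3)
  row2 ← row2 − (-1)·row0  ⇒  L[2][0]=-1, U row2=(0, 9, 5)
Step 2: pivot at (1,1) is 3.
  row2 ← row2 − (3)·row1  ⇒  L[2][1]=3, U row2=(0, 0, -4)

U[2][2] = -4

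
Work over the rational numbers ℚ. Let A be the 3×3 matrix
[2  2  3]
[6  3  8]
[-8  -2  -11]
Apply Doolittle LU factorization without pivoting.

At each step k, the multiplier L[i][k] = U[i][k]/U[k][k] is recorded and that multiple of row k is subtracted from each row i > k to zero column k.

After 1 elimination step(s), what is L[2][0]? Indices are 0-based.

[col 0] pivot 2
  R1 -= 3*R0 → (0, -3, -1)  (L[1][0] := 3)
  R2 -= -4*R0 → (0, 6, 1)  (L[2][0] := -4)

L[2][0] = -4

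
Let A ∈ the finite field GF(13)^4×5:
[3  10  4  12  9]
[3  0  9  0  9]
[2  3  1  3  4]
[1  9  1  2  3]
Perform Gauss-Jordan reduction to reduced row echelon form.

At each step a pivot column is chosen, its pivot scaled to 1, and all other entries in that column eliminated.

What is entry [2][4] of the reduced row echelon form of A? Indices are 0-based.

[1] R0 /= 3  ⇒  (1, 12, 10, 4, 3)
     R1 -= 3·R0  ⇒  (0, 3, 5, 1, 0)
     R2 -= 2·R0  ⇒  (0, 5, 7, 8, 11)
     R3 -= 1·R0  ⇒  (0, 10, 4, 11, 0)
[2] R1 /= 3  ⇒  (0, 1, 6, 9, 0)
     R0 -= 12·R1  ⇒  (1, 0, 3, 0, 3)
     R2 -= 5·R1  ⇒  (0, 0, 3, 2, 11)
     R3 -= 10·R1  ⇒  (0, 0, 9, 12, 0)
[3] R2 /= 3  ⇒  (0, 0, 1, 5, 8)
     R0 -= 3·R2  ⇒  (1, 0, 0, 11, 5)
     R1 -= 6·R2  ⇒  (0, 1, 0, 5, 4)
     R3 -= 9·R2  ⇒  (0, 0, 0, 6, 6)
[4] R3 /= 6  ⇒  (0, 0, 0, 1, 1)
     R0 -= 11·R3  ⇒  (1, 0, 0, 0, 7)
     R1 -= 5·R3  ⇒  (0, 1, 0, 0, 12)
     R2 -= 5·R3  ⇒  (0, 0, 1, 0, 3)

M[2][4] = 3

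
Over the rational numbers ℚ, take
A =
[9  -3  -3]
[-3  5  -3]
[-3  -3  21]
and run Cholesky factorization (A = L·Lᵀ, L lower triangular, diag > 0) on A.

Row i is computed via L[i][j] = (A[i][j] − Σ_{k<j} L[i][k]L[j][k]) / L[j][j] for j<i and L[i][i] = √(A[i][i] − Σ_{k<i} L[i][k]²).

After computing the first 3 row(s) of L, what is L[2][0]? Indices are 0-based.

L[2][0] = -1

Step 1: L[0][0] = √(9) = 3.
  L[1][0] = (-3) / L[0][0] = -1.
Step 2: L[1][1] = √(4) = 2.
  L[2][0] = (-3) / L[0][0] = -1.
  L[2][1] = (-4) / L[1][1] = -2.
Step 3: L[2][2] = √(16) = 4.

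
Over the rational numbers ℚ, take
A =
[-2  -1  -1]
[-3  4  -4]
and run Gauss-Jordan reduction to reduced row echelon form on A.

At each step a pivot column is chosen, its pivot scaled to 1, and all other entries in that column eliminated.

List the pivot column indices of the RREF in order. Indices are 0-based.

[1] R0 /= -2  ⇒  (1, 1/2, 1/2)
     R1 -= -3·R0  ⇒  (0, 11/2, -5/2)
[2] R1 /= 11/2  ⇒  (0, 1, -5/11)
     R0 -= 1/2·R1  ⇒  (1, 0, 8/11)

pivot columns: 0, 1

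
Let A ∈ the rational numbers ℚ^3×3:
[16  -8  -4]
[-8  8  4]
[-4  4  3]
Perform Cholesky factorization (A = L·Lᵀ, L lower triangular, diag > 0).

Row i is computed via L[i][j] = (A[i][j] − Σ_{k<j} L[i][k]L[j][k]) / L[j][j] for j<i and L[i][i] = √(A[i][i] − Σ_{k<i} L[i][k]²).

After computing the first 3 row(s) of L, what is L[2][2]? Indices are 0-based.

L[2][2] = 1

Step 1: L[0][0] = √(16) = 4.
  L[1][0] = (-8) / L[0][0] = -2.
Step 2: L[1][1] = √(4) = 2.
  L[2][0] = (-4) / L[0][0] = -1.
  L[2][1] = (2) / L[1][1] = 1.
Step 3: L[2][2] = √(1) = 1.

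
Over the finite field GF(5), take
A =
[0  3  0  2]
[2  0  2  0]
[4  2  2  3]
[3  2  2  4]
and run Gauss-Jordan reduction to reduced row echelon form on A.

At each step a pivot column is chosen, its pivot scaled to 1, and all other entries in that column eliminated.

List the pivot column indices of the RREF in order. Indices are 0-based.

pivot columns: 0, 1, 2, 3

pivot(0,0): swap R0↔R1
pivot(0,0)=2: scale R0 → (1, 0, 1, 0)
  clear (2,0): R2 −= (4)R0 → (0, 2, 3, 3)
  clear (3,0): R3 −= (3)R0 → (0, 2, 4, 4)
pivot(1,1)=3: scale R1 → (0, 1, 0, 4)
  clear (2,1): R2 −= (2)R1 → (0, 0, 3, 0)
  clear (3,1): R3 −= (2)R1 → (0, 0, 4, 1)
pivot(2,2)=3: scale R2 → (0, 0, 1, 0)
  clear (0,2): R0 −= (1)R2 → (1, 0, 0, 0)
  clear (3,2): R3 −= (4)R2 → (0, 0, 0, 1)
pivot(3,3)=1: scale R3 → (0, 0, 0, 1)
  clear (1,3): R1 −= (4)R3 → (0, 1, 0, 0)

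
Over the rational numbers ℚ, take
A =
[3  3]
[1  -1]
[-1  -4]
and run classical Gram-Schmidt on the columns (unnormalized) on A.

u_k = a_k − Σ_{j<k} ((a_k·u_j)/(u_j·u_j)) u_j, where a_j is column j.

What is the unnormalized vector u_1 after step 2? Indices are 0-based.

u_1 = (-3/11, -23/11, -32/11)

Step 1: u_0 = a_0 = (3, 1, -1).
Step 2: u_1 = a_1 − (12/11)·u_0 = (-3/11, -23/11, -32/11).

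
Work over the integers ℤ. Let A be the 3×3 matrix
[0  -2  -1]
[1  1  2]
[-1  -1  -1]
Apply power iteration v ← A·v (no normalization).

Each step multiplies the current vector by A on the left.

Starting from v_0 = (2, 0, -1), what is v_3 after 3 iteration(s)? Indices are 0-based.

v_3 = (2, 0, 0)

v_0 = (2, 0, -1).
v_1 = A·v_0 = (1, 0, -1).
v_2 = A·v_1 = (1, -1, 0).
v_3 = A·v_2 = (2, 0, 0).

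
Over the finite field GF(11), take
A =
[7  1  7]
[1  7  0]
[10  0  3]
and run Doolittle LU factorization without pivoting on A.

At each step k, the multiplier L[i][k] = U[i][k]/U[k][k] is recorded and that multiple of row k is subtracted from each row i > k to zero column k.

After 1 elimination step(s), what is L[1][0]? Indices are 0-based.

[col 0] pivot 7
  R1 -= 8*R0 → (0, 10, 10)  (L[1][0] := 8)
  R2 -= 3*R0 → (0, 8, 4)  (L[2][0] := 3)

L[1][0] = 8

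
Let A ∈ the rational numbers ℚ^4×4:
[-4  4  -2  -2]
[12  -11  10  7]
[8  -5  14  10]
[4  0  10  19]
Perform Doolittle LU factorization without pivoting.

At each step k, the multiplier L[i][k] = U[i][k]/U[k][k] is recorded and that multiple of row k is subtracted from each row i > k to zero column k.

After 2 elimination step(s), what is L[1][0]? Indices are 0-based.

Step 1: pivot at (0,0) is -4.
  row1 ← row1 − (-3)·row0  ⇒  L[1][0]=-3, U row1=(0, 1, 4, 1)
  row2 ← row2 − (-2)·row0  ⇒  L[2][0]=-2, U row2=(0, 3, 10, 6)
  row3 ← row3 − (-1)·row0  ⇒  L[3][0]=-1, U row3=(0, 4, 8, 17)
Step 2: pivot at (1,1) is 1.
  row2 ← row2 − (3)·row1  ⇒  L[2][1]=3, U row2=(0, 0, -2, 3)
  row3 ← row3 − (4)·row1  ⇒  L[3][1]=4, U row3=(0, 0, -8, 13)

L[1][0] = -3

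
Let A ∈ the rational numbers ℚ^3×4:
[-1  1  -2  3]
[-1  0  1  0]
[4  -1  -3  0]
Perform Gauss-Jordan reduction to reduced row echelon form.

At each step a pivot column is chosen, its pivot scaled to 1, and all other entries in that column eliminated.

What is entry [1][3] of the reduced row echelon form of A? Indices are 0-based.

M[1][3] = -3/2

[1] R0 /= -1  ⇒  (1, -1, 2, -3)
     R1 -= -1·R0  ⇒  (0, -1, 3, -3)
     R2 -= 4·R0  ⇒  (0, 3, -11, 12)
[2] R1 /= -1  ⇒  (0, 1, -3, 3)
     R0 -= -1·R1  ⇒  (1, 0, -1, 0)
     R2 -= 3·R1  ⇒  (0, 0, -2, 3)
[3] R2 /= -2  ⇒  (0, 0, 1, -3/2)
     R0 -= -1·R2  ⇒  (1, 0, 0, -3/2)
     R1 -= -3·R2  ⇒  (0, 1, 0, -3/2)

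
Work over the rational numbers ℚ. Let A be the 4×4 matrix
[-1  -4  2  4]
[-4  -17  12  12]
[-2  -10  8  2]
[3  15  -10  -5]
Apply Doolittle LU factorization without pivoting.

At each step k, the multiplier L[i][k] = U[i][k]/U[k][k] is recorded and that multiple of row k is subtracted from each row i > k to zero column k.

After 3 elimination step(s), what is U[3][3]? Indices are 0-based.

[col 0] pivot -1
  R1 -= 4*R0 → (0, -1, 4, -4)  (L[1][0] := 4)
  R2 -= 2*R0 → (0, -2, 4, -6)  (L[2][0] := 2)
  R3 -= -3*R0 → (0, 3, -4, 7)  (L[3][0] := -3)
[col 1] pivot -1
  R2 -= 2*R1 → (0, 0, -4, 2)  (L[2][1] := 2)
  R3 -= -3*R1 → (0, 0, 8, -5)  (L[3][1] := -3)
[col 2] pivot -4
  R3 -= -2*R2 → (0, 0, 0, -1)  (L[3][2] := -2)

U[3][3] = -1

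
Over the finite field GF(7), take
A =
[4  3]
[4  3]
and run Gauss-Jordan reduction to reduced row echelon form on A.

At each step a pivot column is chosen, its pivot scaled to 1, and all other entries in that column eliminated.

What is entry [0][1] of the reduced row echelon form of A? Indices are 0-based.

[1] R0 /= 4  ⇒  (1, 6)
     R1 -= 4·R0  ⇒  (0, 0)
column 1 empty below row 1

M[0][1] = 6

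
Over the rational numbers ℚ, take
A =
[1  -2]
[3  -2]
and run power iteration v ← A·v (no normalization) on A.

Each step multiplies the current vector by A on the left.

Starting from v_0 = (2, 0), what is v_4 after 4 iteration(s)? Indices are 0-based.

v_0 = (2, 0).
v_1 = A·v_0 = (2, 6).
v_2 = A·v_1 = (-10, -6).
v_3 = A·v_2 = (2, -18).
v_4 = A·v_3 = (38, 42).

v_4 = (38, 42)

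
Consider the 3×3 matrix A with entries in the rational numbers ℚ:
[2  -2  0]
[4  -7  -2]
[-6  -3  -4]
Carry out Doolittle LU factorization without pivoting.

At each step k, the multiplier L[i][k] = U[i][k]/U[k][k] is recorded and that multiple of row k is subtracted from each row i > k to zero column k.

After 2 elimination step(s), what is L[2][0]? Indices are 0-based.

L[2][0] = -3

[col 0] pivot 2
  R1 -= 2*R0 → (0, -3, -2)  (L[1][0] := 2)
  R2 -= -3*R0 → (0, -9, -4)  (L[2][0] := -3)
[col 1] pivot -3
  R2 -= 3*R1 → (0, 0, 2)  (L[2][1] := 3)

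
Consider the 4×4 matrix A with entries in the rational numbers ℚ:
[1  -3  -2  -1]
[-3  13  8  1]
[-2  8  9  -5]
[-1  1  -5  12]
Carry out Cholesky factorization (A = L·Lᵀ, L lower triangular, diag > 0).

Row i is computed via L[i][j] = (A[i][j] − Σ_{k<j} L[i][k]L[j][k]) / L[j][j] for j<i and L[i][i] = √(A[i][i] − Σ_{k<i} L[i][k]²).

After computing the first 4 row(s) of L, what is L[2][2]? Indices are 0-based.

Step 1: L[0][0] = √(1) = 1.
  L[1][0] = (-3) / L[0][0] = -3.
Step 2: L[1][1] = √(4) = 2.
  L[2][0] = (-2) / L[0][0] = -2.
  L[2][1] = (2) / L[1][1] = 1.
Step 3: L[2][2] = √(4) = 2.
  L[3][0] = (-1) / L[0][0] = -1.
  L[3][1] = (-2) / L[1][1] = -1.
  L[3][2] = (-6) / L[2][2] = -3.
Step 4: L[3][3] = √(1) = 1.

L[2][2] = 2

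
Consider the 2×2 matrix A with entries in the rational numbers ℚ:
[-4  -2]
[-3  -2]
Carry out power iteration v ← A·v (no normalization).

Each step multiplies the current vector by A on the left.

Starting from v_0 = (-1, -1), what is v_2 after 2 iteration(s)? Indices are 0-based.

v_2 = (-34, -28)

v_0 = (-1, -1).
v_1 = A·v_0 = (6, 5).
v_2 = A·v_1 = (-34, -28).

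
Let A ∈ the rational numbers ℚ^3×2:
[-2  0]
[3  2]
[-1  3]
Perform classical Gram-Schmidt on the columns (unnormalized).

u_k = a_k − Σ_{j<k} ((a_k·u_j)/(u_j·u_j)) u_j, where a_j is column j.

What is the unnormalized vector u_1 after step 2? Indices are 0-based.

u_1 = (3/7, 19/14, 45/14)

Step 1: u_0 = a_0 = (-2, 3, -1).
Step 2: u_1 = a_1 − (3/14)·u_0 = (3/7, 19/14, 45/14).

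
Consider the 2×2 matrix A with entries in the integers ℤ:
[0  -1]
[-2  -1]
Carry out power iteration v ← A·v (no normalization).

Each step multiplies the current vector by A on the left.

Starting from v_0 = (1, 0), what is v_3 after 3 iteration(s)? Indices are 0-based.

v_3 = (-2, -6)

v_0 = (1, 0).
v_1 = A·v_0 = (0, -2).
v_2 = A·v_1 = (2, 2).
v_3 = A·v_2 = (-2, -6).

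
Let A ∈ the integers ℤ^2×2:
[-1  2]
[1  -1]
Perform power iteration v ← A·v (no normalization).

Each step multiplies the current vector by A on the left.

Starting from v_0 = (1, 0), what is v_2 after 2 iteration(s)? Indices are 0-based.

v_2 = (3, -2)

v_0 = (1, 0).
v_1 = A·v_0 = (-1, 1).
v_2 = A·v_1 = (3, -2).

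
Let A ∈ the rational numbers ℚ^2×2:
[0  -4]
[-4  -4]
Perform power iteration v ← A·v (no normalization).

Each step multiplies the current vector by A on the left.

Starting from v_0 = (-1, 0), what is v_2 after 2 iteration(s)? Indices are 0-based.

v_0 = (-1, 0).
v_1 = A·v_0 = (0, 4).
v_2 = A·v_1 = (-16, -16).

v_2 = (-16, -16)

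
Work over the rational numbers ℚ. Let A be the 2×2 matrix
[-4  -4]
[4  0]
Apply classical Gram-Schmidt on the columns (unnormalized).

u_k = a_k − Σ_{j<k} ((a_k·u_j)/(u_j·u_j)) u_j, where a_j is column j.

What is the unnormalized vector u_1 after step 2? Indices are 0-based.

u_1 = (-2, -2)

Step 1: u_0 = a_0 = (-4, 4).
Step 2: u_1 = a_1 − (1/2)·u_0 = (-2, -2).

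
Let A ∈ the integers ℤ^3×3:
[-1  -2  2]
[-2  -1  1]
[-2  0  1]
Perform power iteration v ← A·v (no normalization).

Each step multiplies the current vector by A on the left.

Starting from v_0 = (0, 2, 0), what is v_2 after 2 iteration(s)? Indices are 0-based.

v_0 = (0, 2, 0).
v_1 = A·v_0 = (-4, -2, 0).
v_2 = A·v_1 = (8, 10, 8).

v_2 = (8, 10, 8)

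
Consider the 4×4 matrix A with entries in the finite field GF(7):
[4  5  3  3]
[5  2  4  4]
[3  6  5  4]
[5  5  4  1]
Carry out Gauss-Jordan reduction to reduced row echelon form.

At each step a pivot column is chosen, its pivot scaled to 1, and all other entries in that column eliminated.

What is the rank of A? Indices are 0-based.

[1] R0 /= 4  ⇒  (1, 3, 6, 6)
     R1 -= 5·R0  ⇒  (0, 1, 2, 2)
     R2 -= 3·R0  ⇒  (0, 4, 1, 0)
     R3 -= 5·R0  ⇒  (0, 4, 2, 6)
[2] R1 /= 1  ⇒  (0, 1, 2, 2)
     R0 -= 3·R1  ⇒  (1, 0, 0, 0)
     R2 -= 4·R1  ⇒  (0, 0, 0, 6)
     R3 -= 4·R1  ⇒  (0, 0, 1, 5)
[3] R2 <-> R3
[3] R2 /= 1  ⇒  (0, 0, 1, 5)
     R1 -= 2·R2  ⇒  (0, 1, 0, 6)
[4] R3 /= 6  ⇒  (0, 0, 0, 1)
     R1 -= 6·R3  ⇒  (0, 1, 0, 0)
     R2 -= 5·R3  ⇒  (0, 0, 1, 0)

rank = 4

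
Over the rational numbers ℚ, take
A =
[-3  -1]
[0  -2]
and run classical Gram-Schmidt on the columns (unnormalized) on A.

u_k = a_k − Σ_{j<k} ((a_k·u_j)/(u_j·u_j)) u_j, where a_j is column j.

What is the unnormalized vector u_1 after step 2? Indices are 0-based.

u_1 = (0, -2)

Step 1: u_0 = a_0 = (-3, 0).
Step 2: u_1 = a_1 − (1/3)·u_0 = (0, -2).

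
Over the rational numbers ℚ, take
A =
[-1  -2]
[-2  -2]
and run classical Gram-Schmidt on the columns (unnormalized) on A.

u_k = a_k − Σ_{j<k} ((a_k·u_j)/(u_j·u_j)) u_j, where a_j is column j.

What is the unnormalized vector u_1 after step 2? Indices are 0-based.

u_1 = (-4/5, 2/5)

Step 1: u_0 = a_0 = (-1, -2).
Step 2: u_1 = a_1 − (6/5)·u_0 = (-4/5, 2/5).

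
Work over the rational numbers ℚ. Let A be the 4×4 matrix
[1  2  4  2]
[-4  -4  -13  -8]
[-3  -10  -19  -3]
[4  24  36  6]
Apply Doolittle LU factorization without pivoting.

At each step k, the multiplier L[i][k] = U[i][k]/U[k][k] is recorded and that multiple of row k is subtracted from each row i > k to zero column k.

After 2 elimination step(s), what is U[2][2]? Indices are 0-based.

U[2][2] = -4

k=0: U[0][0]=1
  eliminate (1,0): mult=-4, new row 1: (0, 4, 3, 0); set L[1][0]=-4
  eliminate (2,0): mult=-3, new row 2: (0, -4, -7, 3); set L[2][0]=-3
  eliminate (3,0): mult=4, new row 3: (0, 16, 20, -2); set L[3][0]=4
k=1: U[1][1]=4
  eliminate (2,1): mult=-1, new row 2: (0, 0, -4, 3); set L[2][1]=-1
  eliminate (3,1): mult=4, new row 3: (0, 0, 8, -2); set L[3][1]=4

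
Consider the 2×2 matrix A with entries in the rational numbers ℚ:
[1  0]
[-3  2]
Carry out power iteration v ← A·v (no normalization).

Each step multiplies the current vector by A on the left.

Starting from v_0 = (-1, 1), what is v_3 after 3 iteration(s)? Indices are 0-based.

v_3 = (-1, 29)

v_0 = (-1, 1).
v_1 = A·v_0 = (-1, 5).
v_2 = A·v_1 = (-1, 13).
v_3 = A·v_2 = (-1, 29).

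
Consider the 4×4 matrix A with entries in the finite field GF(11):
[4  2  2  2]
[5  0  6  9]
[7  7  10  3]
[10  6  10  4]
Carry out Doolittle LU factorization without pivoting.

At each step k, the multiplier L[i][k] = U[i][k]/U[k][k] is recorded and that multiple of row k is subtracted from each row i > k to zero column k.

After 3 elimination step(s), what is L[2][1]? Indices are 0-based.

L[2][1] = 3

Step 1: pivot at (0,0) is 4.
  row1 ← row1 − (4)·row0  ⇒  L[1][0]=4, U row1=(0, 3, 9, 1)
  row2 ← row2 − (10)·row0  ⇒  L[2][0]=10, U row2=(0, 9, 1, 5)
  row3 ← row3 − (8)·row0  ⇒  L[3][0]=8, U row3=(0, 1, 5, 10)
Step 2: pivot at (1,1) is 3.
  row2 ← row2 − (3)·row1  ⇒  L[2][1]=3, U row2=(0, 0, 7, 2)
  row3 ← row3 − (4)·row1  ⇒  L[3][1]=4, U row3=(0, 0, 2, 6)
Step 3: pivot at (2,2) is 7.
  row3 ← row3 − (5)·row2  ⇒  L[3][2]=5, U row3=(0, 0, 0, 7)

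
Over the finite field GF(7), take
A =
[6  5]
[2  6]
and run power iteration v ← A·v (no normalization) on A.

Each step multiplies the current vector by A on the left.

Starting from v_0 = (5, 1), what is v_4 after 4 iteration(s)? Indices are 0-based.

v_4 = (4, 1)

v_0 = (5, 1).
v_1 = A·v_0 = (0, 2).
v_2 = A·v_1 = (3, 5).
v_3 = A·v_2 = (1, 1).
v_4 = A·v_3 = (4, 1).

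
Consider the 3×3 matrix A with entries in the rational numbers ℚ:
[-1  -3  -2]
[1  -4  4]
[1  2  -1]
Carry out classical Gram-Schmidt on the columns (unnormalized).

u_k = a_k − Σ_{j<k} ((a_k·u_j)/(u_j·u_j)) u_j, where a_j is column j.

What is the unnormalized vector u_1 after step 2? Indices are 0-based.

Step 1: u_0 = a_0 = (-1, 1, 1).
Step 2: u_1 = a_1 − (1/3)·u_0 = (-8/3, -13/3, 5/3).

u_1 = (-8/3, -13/3, 5/3)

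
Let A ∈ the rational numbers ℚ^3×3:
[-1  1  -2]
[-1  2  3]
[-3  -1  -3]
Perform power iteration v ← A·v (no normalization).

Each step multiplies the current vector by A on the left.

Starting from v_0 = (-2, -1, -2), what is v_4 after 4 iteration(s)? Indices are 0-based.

v_0 = (-2, -1, -2).
v_1 = A·v_0 = (5, -6, 13).
v_2 = A·v_1 = (-37, 22, -48).
v_3 = A·v_2 = (155, -63, 233).
v_4 = A·v_3 = (-684, 418, -1101).

v_4 = (-684, 418, -1101)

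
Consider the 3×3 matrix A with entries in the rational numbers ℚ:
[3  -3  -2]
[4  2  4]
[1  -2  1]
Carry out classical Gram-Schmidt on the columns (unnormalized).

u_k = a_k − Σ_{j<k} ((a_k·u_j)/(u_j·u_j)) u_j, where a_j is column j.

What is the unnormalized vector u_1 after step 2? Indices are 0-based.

Step 1: u_0 = a_0 = (3, 4, 1).
Step 2: u_1 = a_1 − (-3/26)·u_0 = (-69/26, 32/13, -49/26).

u_1 = (-69/26, 32/13, -49/26)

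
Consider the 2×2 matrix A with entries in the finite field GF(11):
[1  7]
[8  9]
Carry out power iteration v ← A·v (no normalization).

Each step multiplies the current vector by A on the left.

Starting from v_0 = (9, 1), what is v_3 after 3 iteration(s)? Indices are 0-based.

v_0 = (9, 1).
v_1 = A·v_0 = (5, 4).
v_2 = A·v_1 = (0, 10).
v_3 = A·v_2 = (4, 2).

v_3 = (4, 2)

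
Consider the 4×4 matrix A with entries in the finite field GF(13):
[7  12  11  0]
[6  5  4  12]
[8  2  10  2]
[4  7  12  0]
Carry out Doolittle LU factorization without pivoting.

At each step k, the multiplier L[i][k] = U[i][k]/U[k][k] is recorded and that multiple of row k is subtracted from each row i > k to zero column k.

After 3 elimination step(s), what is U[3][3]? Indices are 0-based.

[col 0] pivot 7
  R1 -= 12*R0 → (0, 4, 2, 12)  (L[1][0] := 12)
  R2 -= 3*R0 → (0, 5, 3, 2)  (L[2][0] := 3)
  R3 -= 8*R0 → (0, 2, 2, 0)  (L[3][0] := 8)
[col 1] pivot 4
  R2 -= 11*R1 → (0, 0, 7, 0)  (L[2][1] := 11)
  R3 -= 7*R1 → (0, 0, 1, 7)  (L[3][1] := 7)
[col 2] pivot 7
  R3 -= 2*R2 → (0, 0, 0, 7)  (L[3][2] := 2)

U[3][3] = 7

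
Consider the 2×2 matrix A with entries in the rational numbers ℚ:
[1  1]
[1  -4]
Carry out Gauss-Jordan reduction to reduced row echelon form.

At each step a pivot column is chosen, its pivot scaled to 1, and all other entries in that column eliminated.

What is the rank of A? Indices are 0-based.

rank = 2

pivot(0,0)=1: scale R0 → (1, 1)
  clear (1,0): R1 −= (1)R0 → (0, -5)
pivot(1,1)=-5: scale R1 → (0, 1)
  clear (0,1): R0 −= (1)R1 → (1, 0)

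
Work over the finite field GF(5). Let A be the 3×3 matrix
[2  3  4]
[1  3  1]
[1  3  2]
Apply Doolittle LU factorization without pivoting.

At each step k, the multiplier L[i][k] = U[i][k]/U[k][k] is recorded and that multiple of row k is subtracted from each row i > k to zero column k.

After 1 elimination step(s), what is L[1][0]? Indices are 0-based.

L[1][0] = 3

k=0: U[0][0]=2
  eliminate (1,0): mult=3, new row 1: (0, 4, 4); set L[1][0]=3
  eliminate (2,0): mult=3, new row 2: (0, 4, 0); set L[2][0]=3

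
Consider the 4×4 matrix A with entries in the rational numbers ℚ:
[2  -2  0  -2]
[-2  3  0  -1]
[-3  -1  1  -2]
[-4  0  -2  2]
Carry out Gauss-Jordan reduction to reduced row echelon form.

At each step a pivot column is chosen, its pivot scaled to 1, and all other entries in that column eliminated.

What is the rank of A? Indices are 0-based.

rank = 4

step 1: normalize row 0 (÷2) = (1, -1, 0, -1)
  row 1: subtract -2×row0 = (0, 1, 0, -3)
  row 2: subtract -3×row0 = (0, -4, 1, -5)
  row 3: subtract -4×row0 = (0, -4, -2, -2)
step 2: normalize row 1 (÷1) = (0, 1, 0, -3)
  row 0: subtract -1×row1 = (1, 0, 0, -4)
  row 2: subtract -4×row1 = (0, 0, 1, -17)
  row 3: subtract -4×row1 = (0, 0, -2, -14)
step 3: normalize row 2 (÷1) = (0, 0, 1, -17)
  row 3: subtract -2×row2 = (0, 0, 0, -48)
step 4: normalize row 3 (÷-48) = (0, 0, 0, 1)
  row 0: subtract -4×row3 = (1, 0, 0, 0)
  row 1: subtract -3×row3 = (0, 1, 0, 0)
  row 2: subtract -17×row3 = (0, 0, 1, 0)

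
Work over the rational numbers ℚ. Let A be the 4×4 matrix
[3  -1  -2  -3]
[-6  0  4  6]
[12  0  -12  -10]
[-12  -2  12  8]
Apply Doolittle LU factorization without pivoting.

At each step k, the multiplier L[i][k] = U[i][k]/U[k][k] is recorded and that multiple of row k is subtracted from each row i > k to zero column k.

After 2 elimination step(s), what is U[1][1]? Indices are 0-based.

U[1][1] = -2

k=0: U[0][0]=3
  eliminate (1,0): mult=-2, new row 1: (0, -2, 0, 0); set L[1][0]=-2
  eliminate (2,0): mult=4, new row 2: (0, 4, -4, 2); set L[2][0]=4
  eliminate (3,0): mult=-4, new row 3: (0, -6, 4, -4); set L[3][0]=-4
k=1: U[1][1]=-2
  eliminate (2,1): mult=-2, new row 2: (0, 0, -4, 2); set L[2][1]=-2
  eliminate (3,1): mult=3, new row 3: (0, 0, 4, -4); set L[3][1]=3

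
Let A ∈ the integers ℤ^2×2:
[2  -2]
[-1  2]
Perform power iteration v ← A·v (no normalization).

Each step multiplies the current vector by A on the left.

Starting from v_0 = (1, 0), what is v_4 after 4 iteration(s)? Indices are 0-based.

v_0 = (1, 0).
v_1 = A·v_0 = (2, -1).
v_2 = A·v_1 = (6, -4).
v_3 = A·v_2 = (20, -14).
v_4 = A·v_3 = (68, -48).

v_4 = (68, -48)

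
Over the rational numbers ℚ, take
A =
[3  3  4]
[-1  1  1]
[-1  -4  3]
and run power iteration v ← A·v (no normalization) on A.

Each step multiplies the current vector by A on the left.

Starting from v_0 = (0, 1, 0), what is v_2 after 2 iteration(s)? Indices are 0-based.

v_2 = (-4, -6, -19)

v_0 = (0, 1, 0).
v_1 = A·v_0 = (3, 1, -4).
v_2 = A·v_1 = (-4, -6, -19).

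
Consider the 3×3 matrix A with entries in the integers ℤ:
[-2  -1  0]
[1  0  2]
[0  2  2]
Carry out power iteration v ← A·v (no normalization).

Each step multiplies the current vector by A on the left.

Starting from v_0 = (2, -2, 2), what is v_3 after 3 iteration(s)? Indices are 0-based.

v_3 = (6, 22, 20)

v_0 = (2, -2, 2).
v_1 = A·v_0 = (-2, 6, 0).
v_2 = A·v_1 = (-2, -2, 12).
v_3 = A·v_2 = (6, 22, 20).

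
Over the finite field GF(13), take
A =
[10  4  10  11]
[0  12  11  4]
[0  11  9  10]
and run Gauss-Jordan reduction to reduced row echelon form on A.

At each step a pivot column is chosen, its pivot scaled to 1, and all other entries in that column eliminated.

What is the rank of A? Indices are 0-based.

[1] R0 /= 10  ⇒  (1, 3, 1, 5)
[2] R1 /= 12  ⇒  (0, 1, 2, 9)
     R0 -= 3·R1  ⇒  (1, 0, 8, 4)
     R2 -= 11·R1  ⇒  (0, 0, 0, 2)
column 2 empty below row 2
[3] R2 /= 2  ⇒  (0, 0, 0, 1)
     R0 -= 4·R2  ⇒  (1, 0, 8, 0)
     R1 -= 9·R2  ⇒  (0, 1, 2, 0)

rank = 3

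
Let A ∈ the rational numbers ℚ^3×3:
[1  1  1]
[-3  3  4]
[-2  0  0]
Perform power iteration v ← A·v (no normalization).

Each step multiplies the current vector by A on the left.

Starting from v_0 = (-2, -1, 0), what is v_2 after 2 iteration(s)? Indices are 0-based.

v_0 = (-2, -1, 0).
v_1 = A·v_0 = (-3, 3, 4).
v_2 = A·v_1 = (4, 34, 6).

v_2 = (4, 34, 6)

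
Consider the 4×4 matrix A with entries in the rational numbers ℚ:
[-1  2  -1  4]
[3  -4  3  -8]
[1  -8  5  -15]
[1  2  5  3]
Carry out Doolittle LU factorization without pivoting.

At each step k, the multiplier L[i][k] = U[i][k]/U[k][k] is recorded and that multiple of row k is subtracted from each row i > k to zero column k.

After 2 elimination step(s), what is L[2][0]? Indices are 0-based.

L[2][0] = -1

k=0: U[0][0]=-1
  eliminate (1,0): mult=-3, new row 1: (0, 2, 0, 4); set L[1][0]=-3
  eliminate (2,0): mult=-1, new row 2: (0, -6, 4, -11); set L[2][0]=-1
  eliminate (3,0): mult=-1, new row 3: (0, 4, 4, 7); set L[3][0]=-1
k=1: U[1][1]=2
  eliminate (2,1): mult=-3, new row 2: (0, 0, 4, 1); set L[2][1]=-3
  eliminate (3,1): mult=2, new row 3: (0, 0, 4, -1); set L[3][1]=2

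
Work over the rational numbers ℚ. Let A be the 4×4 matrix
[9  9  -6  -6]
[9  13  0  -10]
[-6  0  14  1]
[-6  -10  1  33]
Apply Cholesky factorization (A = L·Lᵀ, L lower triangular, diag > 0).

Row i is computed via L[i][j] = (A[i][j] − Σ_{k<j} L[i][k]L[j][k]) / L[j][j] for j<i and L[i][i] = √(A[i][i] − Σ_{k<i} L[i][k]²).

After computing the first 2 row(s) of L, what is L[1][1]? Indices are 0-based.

L[1][1] = 2

Step 1: L[0][0] = √(9) = 3.
  L[1][0] = (9) / L[0][0] = 3.
Step 2: L[1][1] = √(4) = 2.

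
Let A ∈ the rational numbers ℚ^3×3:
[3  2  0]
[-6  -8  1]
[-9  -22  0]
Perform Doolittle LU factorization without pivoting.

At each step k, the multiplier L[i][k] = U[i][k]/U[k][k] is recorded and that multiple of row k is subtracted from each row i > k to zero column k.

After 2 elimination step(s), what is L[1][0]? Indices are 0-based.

Step 1: pivot at (0,0) is 3.
  row1 ← row1 − (-2)·row0  ⇒  L[1][0]=-2, U row1=(0, -4, 1)
  row2 ← row2 − (-3)·row0  ⇒  L[2][0]=-3, U row2=(0, -16, 0)
Step 2: pivot at (1,1) is -4.
  row2 ← row2 − (4)·row1  ⇒  L[2][1]=4, U row2=(0, 0, -4)

L[1][0] = -2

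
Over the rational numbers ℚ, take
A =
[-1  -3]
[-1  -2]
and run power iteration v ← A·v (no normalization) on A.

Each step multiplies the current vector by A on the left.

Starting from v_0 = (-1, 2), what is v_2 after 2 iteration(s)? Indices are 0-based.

v_0 = (-1, 2).
v_1 = A·v_0 = (-5, -3).
v_2 = A·v_1 = (14, 11).

v_2 = (14, 11)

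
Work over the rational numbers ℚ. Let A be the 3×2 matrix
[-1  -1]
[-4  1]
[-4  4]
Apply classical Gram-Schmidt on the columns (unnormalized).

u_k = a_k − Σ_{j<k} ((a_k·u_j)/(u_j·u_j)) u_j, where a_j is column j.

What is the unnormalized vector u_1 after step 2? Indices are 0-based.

Step 1: u_0 = a_0 = (-1, -4, -4).
Step 2: u_1 = a_1 − (-19/33)·u_0 = (-52/33, -43/33, 56/33).

u_1 = (-52/33, -43/33, 56/33)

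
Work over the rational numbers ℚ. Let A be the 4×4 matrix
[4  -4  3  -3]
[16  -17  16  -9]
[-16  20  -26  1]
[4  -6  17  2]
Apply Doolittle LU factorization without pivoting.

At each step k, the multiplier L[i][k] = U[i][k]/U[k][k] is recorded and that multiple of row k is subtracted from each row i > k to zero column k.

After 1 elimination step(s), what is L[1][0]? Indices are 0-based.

L[1][0] = 4

[col 0] pivot 4
  R1 -= 4*R0 → (0, -1, 4, 3)  (L[1][0] := 4)
  R2 -= -4*R0 → (0, 4, -14, -11)  (L[2][0] := -4)
  R3 -= 1*R0 → (0, -2, 14, 5)  (L[3][0] := 1)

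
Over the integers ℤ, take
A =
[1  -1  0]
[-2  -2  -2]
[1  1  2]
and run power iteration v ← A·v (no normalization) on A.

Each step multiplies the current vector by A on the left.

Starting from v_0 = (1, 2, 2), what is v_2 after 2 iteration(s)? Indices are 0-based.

v_2 = (9, 8, 3)

v_0 = (1, 2, 2).
v_1 = A·v_0 = (-1, -10, 7).
v_2 = A·v_1 = (9, 8, 3).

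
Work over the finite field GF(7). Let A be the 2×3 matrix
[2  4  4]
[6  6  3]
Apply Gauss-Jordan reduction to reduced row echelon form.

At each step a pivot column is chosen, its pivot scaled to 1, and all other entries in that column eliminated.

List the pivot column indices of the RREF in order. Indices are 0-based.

step 1: normalize row 0 (÷2) = (1, 2, 2)
  row 1: subtract 6×row0 = (0, 1, 5)
step 2: normalize row 1 (÷1) = (0, 1, 5)
  row 0: subtract 2×row1 = (1, 0, 6)

pivot columns: 0, 1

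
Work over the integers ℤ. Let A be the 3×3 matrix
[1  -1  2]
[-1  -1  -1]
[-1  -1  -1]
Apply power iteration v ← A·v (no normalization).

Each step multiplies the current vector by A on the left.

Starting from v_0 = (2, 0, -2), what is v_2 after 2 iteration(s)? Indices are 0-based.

v_0 = (2, 0, -2).
v_1 = A·v_0 = (-2, 0, 0).
v_2 = A·v_1 = (-2, 2, 2).

v_2 = (-2, 2, 2)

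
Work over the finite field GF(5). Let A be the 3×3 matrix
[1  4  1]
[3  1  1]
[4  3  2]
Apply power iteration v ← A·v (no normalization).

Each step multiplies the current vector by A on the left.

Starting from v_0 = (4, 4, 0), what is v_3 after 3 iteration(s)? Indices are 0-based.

v_0 = (4, 4, 0).
v_1 = A·v_0 = (0, 1, 3).
v_2 = A·v_1 = (2, 4, 4).
v_3 = A·v_2 = (2, 4, 3).

v_3 = (2, 4, 3)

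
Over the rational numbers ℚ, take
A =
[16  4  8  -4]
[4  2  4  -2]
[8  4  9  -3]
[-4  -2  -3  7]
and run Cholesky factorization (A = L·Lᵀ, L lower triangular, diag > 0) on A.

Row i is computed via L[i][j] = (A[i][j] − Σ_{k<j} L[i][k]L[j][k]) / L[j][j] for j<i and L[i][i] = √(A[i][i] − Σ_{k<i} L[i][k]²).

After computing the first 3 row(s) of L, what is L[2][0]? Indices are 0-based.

Step 1: L[0][0] = √(16) = 4.
  L[1][0] = (4) / L[0][0] = 1.
Step 2: L[1][1] = √(1) = 1.
  L[2][0] = (8) / L[0][0] = 2.
  L[2][1] = (2) / L[1][1] = 2.
Step 3: L[2][2] = √(1) = 1.

L[2][0] = 2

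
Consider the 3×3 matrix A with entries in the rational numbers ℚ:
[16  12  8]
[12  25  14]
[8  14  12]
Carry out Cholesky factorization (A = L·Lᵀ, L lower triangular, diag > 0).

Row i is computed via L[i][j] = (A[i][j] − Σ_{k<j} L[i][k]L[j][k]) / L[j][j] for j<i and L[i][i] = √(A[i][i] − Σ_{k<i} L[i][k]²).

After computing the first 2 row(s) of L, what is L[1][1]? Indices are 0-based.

Step 1: L[0][0] = √(16) = 4.
  L[1][0] = (12) / L[0][0] = 3.
Step 2: L[1][1] = √(16) = 4.

L[1][1] = 4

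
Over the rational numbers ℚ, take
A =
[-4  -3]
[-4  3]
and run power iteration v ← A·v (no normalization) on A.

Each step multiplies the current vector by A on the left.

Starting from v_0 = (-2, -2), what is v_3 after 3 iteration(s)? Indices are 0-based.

v_3 = (398, 98)

v_0 = (-2, -2).
v_1 = A·v_0 = (14, 2).
v_2 = A·v_1 = (-62, -50).
v_3 = A·v_2 = (398, 98).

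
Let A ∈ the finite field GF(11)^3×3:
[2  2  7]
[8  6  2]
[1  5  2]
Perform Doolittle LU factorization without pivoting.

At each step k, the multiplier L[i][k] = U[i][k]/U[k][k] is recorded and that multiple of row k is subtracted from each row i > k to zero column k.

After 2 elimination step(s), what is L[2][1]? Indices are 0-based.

Step 1: pivot at (0,0) is 2.
  row1 ← row1 − (4)·row0  ⇒  L[1][0]=4, U row1=(0, 9, 7)
  row2 ← row2 − (6)·row0  ⇒  L[2][0]=6, U row2=(0, 4, 4)
Step 2: pivot at (1,1) is 9.
  row2 ← row2 − (9)·row1  ⇒  L[2][1]=9, U row2=(0, 0, 7)

L[2][1] = 9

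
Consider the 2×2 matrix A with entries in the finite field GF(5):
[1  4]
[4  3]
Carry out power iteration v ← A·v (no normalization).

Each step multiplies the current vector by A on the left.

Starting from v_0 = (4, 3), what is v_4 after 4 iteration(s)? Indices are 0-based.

v_4 = (1, 1)

v_0 = (4, 3).
v_1 = A·v_0 = (1, 0).
v_2 = A·v_1 = (1, 4).
v_3 = A·v_2 = (2, 1).
v_4 = A·v_3 = (1, 1).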